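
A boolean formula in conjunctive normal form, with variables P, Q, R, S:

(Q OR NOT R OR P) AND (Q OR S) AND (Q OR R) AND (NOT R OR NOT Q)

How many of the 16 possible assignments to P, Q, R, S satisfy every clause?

The models are:
  P=F Q=T R=F S=F
  P=F Q=T R=F S=T
  P=T Q=F R=T S=T
  P=T Q=T R=F S=F
  P=T Q=T R=F S=T
Count: 5.

5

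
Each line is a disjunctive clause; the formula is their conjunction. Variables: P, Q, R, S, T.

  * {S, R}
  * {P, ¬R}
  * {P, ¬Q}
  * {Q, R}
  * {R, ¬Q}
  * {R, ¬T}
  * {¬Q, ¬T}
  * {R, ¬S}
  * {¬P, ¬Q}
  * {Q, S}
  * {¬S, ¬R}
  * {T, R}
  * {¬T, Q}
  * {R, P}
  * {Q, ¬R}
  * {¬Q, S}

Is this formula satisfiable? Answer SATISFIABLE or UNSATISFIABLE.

UNSATISFIABLE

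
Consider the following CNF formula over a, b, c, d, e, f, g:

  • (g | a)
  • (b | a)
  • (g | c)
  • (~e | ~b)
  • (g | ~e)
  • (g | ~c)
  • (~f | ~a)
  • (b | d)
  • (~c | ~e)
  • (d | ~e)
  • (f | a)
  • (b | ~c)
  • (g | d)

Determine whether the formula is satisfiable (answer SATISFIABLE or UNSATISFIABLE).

Pure literal: e appears only negated; assign e = False.
Pure literal: g appears only positively; assign g = True.
Try a = True.
  then f is forced to False.
Branch on b: take b = True.
c, d are now unconstrained; take c = True, d = False.
Every clause has at least one true literal under this assignment.
So a=T  b=T  c=T  d=F  e=F  f=F  g=T is a satisfying assignment.

SATISFIABLE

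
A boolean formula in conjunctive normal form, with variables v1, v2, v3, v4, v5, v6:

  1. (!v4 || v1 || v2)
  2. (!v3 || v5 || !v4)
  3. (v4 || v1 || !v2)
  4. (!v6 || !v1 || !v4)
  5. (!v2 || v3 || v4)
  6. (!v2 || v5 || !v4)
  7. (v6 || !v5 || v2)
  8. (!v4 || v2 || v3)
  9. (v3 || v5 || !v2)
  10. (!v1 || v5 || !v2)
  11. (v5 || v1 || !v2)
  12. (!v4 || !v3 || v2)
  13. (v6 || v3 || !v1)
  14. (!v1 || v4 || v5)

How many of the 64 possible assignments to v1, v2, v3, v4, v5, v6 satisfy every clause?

Case analysis on v2 and v4:
  v2=T, v4=T: 5 of the 16 assignments to (v1,v3,v5,v6) work.
  v2=T, v4=F: remaining (v1,v3,v5,v6) ∈ {(T,T,T,F); (T,T,T,T)} — 2.
  v2=F, v4=T: a clause becomes empty — 0.
  v2=F, v4=F: v3 free; 4 ways for (v1,v5,v6) × 2^1 = 8.
Total: 5 + 2 + 0 + 8 = 15.

15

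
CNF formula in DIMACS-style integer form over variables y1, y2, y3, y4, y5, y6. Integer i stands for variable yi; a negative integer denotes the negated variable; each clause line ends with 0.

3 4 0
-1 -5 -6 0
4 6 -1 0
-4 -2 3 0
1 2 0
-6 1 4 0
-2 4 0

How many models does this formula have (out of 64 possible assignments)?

Split on y4, then y1.
  y4=1, y1=1: 9 of the 16 assignments to (y2,y3,y5,y6) work.
  y4=1, y1=0: remaining (y2,y3,y5,y6) ∈ {(1,1,0,0); (1,1,0,1); (1,1,1,0); (1,1,1,1)} — 4.
  y4=0, y1=1: remaining (y2,y3,y5,y6) ∈ {(0,1,0,1)} — 1.
  y4=0, y1=0: a clause becomes empty — 0.
Total: 9 + 4 + 1 + 0 = 14.

14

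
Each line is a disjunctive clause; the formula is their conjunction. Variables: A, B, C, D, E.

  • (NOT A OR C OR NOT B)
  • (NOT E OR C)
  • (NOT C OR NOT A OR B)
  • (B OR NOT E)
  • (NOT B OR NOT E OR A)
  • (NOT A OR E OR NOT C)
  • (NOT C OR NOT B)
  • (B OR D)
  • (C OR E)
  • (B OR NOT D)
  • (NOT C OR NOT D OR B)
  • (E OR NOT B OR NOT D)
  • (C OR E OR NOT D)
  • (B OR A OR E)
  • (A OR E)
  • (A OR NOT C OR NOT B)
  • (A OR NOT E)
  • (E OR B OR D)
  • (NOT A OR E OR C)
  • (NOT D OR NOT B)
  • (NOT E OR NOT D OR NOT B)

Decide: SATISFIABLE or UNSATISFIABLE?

B = True:
  propagation gives C=False, A=False, E=False; an empty clause results — contradiction.
B = False:
  propagation gives E=False, D=True; an empty clause results — contradiction.
Every branch closes, so no satisfying assignment exists.

UNSATISFIABLE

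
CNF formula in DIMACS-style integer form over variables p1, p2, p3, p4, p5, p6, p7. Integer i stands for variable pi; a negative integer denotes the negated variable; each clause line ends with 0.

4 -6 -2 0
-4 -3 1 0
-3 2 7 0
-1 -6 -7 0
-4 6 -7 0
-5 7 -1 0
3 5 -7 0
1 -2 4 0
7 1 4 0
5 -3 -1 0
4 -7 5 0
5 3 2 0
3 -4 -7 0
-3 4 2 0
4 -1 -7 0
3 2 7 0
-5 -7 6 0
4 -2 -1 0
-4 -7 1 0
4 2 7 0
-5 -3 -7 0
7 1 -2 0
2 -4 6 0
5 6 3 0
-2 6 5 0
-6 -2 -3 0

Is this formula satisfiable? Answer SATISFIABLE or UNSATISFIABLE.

Set p1 = True and propagate.
The remaining clauses are satisfied by p2 = True, p3 = False, p4 = True, p5 = False, p6 = True, p7 = False.
So p1=1, p2=1, p3=0, p4=1, p5=0, p6=1, p7=0 is a satisfying assignment.

SATISFIABLE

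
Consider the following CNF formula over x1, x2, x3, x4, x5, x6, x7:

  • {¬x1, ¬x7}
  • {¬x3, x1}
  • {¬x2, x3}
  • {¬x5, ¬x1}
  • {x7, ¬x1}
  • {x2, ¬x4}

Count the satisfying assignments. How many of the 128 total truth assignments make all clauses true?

Split on x1, then x2.
  x1=1, x2=1: a clause becomes empty — 0.
  x1=1, x2=0: a clause becomes empty — 0.
  x1=0, x2=1: a clause becomes empty — 0.
  x1=0, x2=0: forces x3=0; x4=0; x5, x6, x7 free → 2^3 = 8.
Total: 0 + 0 + 0 + 8 = 8.

8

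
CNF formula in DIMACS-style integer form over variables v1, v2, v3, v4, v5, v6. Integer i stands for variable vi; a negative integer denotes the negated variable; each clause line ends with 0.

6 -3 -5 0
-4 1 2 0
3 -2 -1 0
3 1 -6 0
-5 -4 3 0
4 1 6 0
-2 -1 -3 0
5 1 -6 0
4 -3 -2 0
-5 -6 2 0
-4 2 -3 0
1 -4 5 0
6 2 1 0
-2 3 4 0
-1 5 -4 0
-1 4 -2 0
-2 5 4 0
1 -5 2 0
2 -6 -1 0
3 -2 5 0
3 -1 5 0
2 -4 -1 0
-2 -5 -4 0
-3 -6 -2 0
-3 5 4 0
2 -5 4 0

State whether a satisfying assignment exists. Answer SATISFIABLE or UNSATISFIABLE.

UNSATISFIABLE

v2 = True:
  v3 = True:
    propagation gives v1=False, v4=True, v5=True; an empty clause results — contradiction.
  v3 = False:
    propagation gives v1=False, v6=False, v4=True, v5=False; an empty clause results — contradiction.
v2 = False:
  v1 = True:
    propagation gives v6=False, v4=False, v5=False, v3=True; an empty clause results — contradiction.
  v1 = False:
    propagation gives v4=False, v6=True, v3=True, v5=True; an empty clause results — contradiction.
Every branch closes, so no satisfying assignment exists.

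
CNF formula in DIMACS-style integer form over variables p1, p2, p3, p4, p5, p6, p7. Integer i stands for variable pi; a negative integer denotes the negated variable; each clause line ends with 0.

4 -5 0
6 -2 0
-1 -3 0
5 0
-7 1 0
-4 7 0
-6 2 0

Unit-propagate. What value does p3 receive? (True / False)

False

Unit clause (p5) sets p5 = True.
(p4 || !p5): since p5 = True, the clause reduces to (p4). p4 = True.
In (p7 || !p4), !p4 is now false; p7 must hold, so p7 = True.
From (!p7 || p1) and p7 = True: p1 = True.
(!p1 || !p3): since p1 = True, the clause reduces to (!p3). p3 = False.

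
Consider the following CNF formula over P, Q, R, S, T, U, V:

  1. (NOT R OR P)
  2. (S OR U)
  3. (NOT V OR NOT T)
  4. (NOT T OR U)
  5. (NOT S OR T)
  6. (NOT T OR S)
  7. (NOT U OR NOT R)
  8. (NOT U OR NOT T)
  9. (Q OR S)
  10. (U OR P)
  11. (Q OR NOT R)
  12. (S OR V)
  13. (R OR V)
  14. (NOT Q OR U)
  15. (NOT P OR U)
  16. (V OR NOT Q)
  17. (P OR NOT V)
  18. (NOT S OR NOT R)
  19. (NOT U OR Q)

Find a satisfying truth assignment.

P=1, Q=1, R=0, S=0, T=0, U=1, V=1

Check each clause:
  1. (NOT R OR P) — P is true.
  2. (U OR S) — U is true.
  3. (NOT T OR NOT V) — NOT T is true.
  4. (U OR NOT T) — NOT T is true.
  5. (NOT S OR T) — NOT S is true.
  6. (NOT T OR S) — NOT T is true.
  7. (NOT R OR NOT U) — NOT R is true.
  8. (NOT T OR NOT U) — NOT T is true.
  9. (Q OR S) — Q is true.
  10. (U OR P) — P is true.
  11. (Q OR NOT R) — Q is true.
  12. (S OR V) — V is true.
  13. (V OR R) — V is true.
  14. (U OR NOT Q) — U is true.
  15. (NOT P OR U) — U is true.
  16. (NOT Q OR V) — V is true.
  17. (P OR NOT V) — P is true.
  18. (NOT R OR NOT S) — NOT S is true.
  19. (NOT U OR Q) — Q is true.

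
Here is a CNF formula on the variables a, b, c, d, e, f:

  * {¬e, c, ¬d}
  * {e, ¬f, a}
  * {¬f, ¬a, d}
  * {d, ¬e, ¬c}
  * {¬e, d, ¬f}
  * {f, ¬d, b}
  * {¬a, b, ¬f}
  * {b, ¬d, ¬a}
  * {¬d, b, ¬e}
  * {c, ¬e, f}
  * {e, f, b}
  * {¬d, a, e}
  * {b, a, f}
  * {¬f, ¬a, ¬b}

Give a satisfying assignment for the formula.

a = False, b = True, c = True, d = True, e = True, f = True

Check each clause:
  1. {¬d, c, ¬e} — c is true.
  2. {a, ¬f, e} — e is true.
  3. {d, ¬a, ¬f} — d is true.
  4. {¬c, ¬e, d} — d is true.
  5. {¬e, d, ¬f} — d is true.
  6. {¬d, b, f} — b is true.
  7. {¬a, b, ¬f} — b is true.
  8. {¬a, ¬d, b} — b is true.
  9. {¬e, ¬d, b} — b is true.
  10. {¬e, f, c} — c is true.
  11. {f, b, e} — b is true.
  12. {a, ¬d, e} — e is true.
  13. {f, b, a} — b is true.
  14. {¬b, ¬a, ¬f} — ¬a is true.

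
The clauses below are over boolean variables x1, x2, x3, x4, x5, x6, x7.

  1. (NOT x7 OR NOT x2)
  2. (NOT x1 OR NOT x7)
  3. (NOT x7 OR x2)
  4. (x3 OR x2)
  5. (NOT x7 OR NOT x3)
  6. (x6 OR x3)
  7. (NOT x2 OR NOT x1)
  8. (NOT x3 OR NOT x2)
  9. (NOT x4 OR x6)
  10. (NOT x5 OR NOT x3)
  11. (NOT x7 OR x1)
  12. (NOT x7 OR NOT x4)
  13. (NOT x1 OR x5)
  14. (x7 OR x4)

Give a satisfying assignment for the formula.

x1=F, x2=T, x3=F, x4=T, x5=T, x6=T, x7=F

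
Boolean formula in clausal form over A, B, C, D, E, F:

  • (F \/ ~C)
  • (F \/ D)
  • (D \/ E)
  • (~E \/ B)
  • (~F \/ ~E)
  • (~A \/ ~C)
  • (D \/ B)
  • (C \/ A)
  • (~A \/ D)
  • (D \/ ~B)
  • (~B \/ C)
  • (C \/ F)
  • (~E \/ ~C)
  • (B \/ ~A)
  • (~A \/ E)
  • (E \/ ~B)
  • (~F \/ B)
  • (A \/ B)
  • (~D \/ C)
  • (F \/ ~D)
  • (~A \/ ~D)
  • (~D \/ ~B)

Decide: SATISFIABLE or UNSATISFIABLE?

B = True:
  propagation gives D=True; an empty clause results — contradiction.
B = False:
  propagation gives E=False, D=True, A=False; an empty clause results — contradiction.
Every branch closes, so no satisfying assignment exists.

UNSATISFIABLE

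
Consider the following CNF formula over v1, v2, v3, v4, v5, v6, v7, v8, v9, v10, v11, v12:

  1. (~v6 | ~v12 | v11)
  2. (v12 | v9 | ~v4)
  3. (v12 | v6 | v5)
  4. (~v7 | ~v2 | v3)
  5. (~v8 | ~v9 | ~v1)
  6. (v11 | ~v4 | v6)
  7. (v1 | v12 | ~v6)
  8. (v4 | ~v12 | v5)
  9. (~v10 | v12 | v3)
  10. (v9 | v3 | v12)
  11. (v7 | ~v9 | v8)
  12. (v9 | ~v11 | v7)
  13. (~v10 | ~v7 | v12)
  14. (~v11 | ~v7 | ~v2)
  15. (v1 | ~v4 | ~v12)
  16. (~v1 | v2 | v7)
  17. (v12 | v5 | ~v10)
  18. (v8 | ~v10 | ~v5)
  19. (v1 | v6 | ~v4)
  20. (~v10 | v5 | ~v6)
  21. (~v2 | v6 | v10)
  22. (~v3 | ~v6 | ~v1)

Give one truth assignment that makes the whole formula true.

Try v1 = False.
Branch on v2: take v2 = False.
Try v3 = True.
The remaining clauses are satisfied by v4 = False, v5 = True, v6 = False, v7 = False, v8 = True, v9 = True, v10 = True, v11 = True, v12 = True.
Every clause has at least one true literal under this assignment.

v1=F, v2=F, v3=T, v4=F, v5=T, v6=F, v7=F, v8=T, v9=T, v10=T, v11=T, v12=T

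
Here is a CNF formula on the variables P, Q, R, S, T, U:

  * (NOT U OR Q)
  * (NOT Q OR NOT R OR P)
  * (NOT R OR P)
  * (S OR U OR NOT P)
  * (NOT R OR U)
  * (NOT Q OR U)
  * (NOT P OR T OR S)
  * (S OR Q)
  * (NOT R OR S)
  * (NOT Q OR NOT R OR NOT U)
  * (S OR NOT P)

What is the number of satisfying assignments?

10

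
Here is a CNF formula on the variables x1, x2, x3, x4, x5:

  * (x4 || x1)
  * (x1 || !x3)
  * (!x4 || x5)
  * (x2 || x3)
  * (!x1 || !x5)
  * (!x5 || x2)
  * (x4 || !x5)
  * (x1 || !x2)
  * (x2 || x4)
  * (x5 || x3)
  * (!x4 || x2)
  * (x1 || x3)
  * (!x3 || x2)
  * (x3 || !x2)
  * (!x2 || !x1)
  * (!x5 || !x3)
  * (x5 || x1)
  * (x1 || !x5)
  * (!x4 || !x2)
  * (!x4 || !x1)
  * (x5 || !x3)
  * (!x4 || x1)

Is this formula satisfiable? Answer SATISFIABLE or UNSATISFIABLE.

x1 = True:
  propagation gives x5=False, x4=False, x2=True; an empty clause results — contradiction.
x1 = False:
  propagation gives x4=True; an empty clause results — contradiction.
Every branch closes, so no satisfying assignment exists.

UNSATISFIABLE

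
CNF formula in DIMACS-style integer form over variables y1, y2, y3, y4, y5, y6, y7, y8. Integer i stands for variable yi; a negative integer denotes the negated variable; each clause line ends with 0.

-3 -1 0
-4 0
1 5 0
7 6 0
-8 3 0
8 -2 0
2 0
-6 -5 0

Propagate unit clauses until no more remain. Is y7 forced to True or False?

True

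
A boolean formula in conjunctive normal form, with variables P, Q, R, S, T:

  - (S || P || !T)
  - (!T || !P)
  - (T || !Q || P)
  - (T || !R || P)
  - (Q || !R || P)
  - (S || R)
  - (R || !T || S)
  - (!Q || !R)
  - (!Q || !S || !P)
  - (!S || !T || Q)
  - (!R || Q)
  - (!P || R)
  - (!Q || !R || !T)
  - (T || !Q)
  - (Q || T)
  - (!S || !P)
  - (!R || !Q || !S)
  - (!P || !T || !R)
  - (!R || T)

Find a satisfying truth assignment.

P=False, Q=True, R=False, S=True, T=True

Branch on P: take P = False.
Branch on Q: take Q = True.
  then T is forced to True.
  then S is forced to True.
  then R is forced to False.
Every clause has at least one true literal under this assignment.
Check each clause:
  1. (P || S || !T) — S is true.
  2. (!P || !T) — !P is true.
  3. (T || P || !Q) — T is true.
  4. (P || !R || T) — !R is true.
  5. (Q || !R || P) — Q is true.
  6. (S || R) — S is true.
  7. (S || !T || R) — S is true.
  8. (!R || !Q) — !R is true.
  9. (!P || !S || !Q) — !P is true.
  10. (!S || !T || Q) — Q is true.
  11. (Q || !R) — Q is true.
  12. (!P || R) — !P is true.
  13. (!T || !R || !Q) — !R is true.
  14. (T || !Q) — T is true.
  15. (T || Q) — Q is true.
  16. (!P || !S) — !P is true.
  17. (!R || !S || !Q) — !R is true.
  18. (!T || !R || !P) — !R is true.
  19. (!R || T) — !R is true.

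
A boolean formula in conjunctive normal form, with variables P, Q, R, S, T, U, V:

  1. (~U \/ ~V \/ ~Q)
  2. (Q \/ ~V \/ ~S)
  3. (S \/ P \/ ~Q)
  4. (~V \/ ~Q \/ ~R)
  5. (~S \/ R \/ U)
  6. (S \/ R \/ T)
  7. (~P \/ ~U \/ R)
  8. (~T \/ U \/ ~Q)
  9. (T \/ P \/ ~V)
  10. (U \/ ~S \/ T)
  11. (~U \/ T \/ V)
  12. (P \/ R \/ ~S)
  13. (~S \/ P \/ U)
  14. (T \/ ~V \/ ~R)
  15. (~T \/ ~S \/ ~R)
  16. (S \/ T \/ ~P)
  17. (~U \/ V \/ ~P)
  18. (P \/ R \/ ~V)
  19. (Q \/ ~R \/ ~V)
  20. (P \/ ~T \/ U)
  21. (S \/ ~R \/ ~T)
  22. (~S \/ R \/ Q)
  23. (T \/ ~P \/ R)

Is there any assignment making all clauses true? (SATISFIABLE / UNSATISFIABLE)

SATISFIABLE

Set P = False and propagate.
Branch on Q: take Q = False.
Set R = True and propagate.
  then V is forced to False.
For the remaining variables, S = False, T = False, U = False works.
Every clause has at least one true literal under this assignment.
So P = False, Q = False, R = True, S = False, T = False, U = False, V = False is a satisfying assignment.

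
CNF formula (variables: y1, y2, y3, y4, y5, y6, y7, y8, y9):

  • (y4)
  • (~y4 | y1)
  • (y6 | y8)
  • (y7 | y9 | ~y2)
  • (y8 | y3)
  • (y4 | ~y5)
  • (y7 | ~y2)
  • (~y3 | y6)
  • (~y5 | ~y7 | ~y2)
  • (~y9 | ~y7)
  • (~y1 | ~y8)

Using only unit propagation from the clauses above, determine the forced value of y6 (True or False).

True

Unit clause (y4) sets y4 = True.
(y1 | ~y4) with y4 = True leaves only y1, so y1 = True.
In (~y8 | ~y1), ~y1 is now false; ~y8 must hold, so y8 = False.
(y8 | y6): since y8 = False, the clause reduces to (y6). y6 = True.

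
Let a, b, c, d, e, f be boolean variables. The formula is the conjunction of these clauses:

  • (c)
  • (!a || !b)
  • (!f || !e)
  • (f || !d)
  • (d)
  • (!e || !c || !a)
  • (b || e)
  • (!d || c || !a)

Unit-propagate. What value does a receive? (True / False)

Unit clause (c) sets c = True.
(d) stands alone — d = True.
(f || !d) with d = True leaves only f, so f = True.
(!e || !f) with f = True leaves only !e, so e = False.
In (b || e), e is now false; b must hold, so b = True.
(!a || !b): since b = True, the clause reduces to (!a). a = False.

False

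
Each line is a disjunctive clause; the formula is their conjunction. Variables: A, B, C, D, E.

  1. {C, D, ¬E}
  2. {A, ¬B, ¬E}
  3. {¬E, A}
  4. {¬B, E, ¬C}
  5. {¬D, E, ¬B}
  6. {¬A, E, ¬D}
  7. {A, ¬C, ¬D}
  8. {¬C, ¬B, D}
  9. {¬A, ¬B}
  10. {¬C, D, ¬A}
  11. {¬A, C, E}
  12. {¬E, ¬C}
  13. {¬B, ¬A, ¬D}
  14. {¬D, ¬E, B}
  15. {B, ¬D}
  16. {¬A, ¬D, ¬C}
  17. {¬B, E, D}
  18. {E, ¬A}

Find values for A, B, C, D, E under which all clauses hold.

Branch on A: take A = False.
  then E is forced to False.
Try B = False.
  then D is forced to False.
C is now unconstrained; take C = False.
Every clause has at least one true literal under this assignment.

A=F  B=F  C=F  D=F  E=F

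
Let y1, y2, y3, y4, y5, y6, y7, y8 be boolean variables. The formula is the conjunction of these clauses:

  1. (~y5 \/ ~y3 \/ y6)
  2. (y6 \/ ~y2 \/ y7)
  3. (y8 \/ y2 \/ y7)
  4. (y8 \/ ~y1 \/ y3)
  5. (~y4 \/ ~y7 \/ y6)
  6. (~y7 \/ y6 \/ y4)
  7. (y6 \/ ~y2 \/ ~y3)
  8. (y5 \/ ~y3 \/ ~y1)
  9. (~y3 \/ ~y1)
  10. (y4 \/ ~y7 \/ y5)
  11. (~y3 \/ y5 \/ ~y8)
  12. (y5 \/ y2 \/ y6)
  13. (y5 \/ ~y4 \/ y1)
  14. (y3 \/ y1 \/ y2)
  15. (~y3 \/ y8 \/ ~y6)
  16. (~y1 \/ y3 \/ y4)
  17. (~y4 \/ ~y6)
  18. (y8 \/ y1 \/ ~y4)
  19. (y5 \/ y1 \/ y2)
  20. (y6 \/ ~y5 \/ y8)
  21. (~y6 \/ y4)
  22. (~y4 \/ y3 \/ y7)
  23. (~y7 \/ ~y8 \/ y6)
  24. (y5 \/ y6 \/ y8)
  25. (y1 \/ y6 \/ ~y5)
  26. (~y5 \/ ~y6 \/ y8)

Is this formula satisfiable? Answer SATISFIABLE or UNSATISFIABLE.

UNSATISFIABLE

y6 = True:
  propagation gives y4=False; an empty clause results — contradiction.
y6 = False:
  y5 = True:
    propagation gives y3=False, y8=True, y7=False, y2=False; an empty clause results — contradiction.
  y5 = False:
    propagation gives y2=True, y7=True, y4=False; an empty clause results — contradiction.
Every branch closes, so no satisfying assignment exists.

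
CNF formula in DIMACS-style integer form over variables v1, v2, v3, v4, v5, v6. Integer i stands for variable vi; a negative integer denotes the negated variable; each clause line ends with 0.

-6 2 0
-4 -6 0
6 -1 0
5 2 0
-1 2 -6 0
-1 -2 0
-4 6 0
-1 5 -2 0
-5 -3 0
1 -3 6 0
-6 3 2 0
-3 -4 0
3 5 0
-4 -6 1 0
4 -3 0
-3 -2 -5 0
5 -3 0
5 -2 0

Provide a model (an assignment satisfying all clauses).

Set v1 = False and propagate.
Try v2 = True.
  then v5 is forced to True.
  then v3 is forced to False.
Try v4 = False.
v6 is now unconstrained; take v6 = False.

v1=F, v2=T, v3=F, v4=F, v5=T, v6=F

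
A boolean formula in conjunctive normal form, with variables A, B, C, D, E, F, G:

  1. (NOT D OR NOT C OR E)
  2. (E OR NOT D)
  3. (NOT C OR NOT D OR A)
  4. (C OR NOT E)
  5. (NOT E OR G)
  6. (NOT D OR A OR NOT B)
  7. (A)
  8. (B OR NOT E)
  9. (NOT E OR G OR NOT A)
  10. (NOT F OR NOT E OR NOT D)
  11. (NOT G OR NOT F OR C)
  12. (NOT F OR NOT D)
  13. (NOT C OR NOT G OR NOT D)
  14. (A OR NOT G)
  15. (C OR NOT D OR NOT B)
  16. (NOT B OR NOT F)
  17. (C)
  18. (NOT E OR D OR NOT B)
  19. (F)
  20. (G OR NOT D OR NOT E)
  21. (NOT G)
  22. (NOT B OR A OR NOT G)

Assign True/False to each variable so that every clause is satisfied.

Unit propagation: (A) forces A = True.
The clause (C) is unit: C must be True.
The clause (F) is unit: F must be True.
Unit propagation: (NOT D) forces D = False.
Unit propagation: (NOT B) forces B = False.
The clause (NOT E) is unit: E must be False.
(NOT G) is a unit clause, so G = False.

A = True, B = False, C = True, D = False, E = False, F = True, G = False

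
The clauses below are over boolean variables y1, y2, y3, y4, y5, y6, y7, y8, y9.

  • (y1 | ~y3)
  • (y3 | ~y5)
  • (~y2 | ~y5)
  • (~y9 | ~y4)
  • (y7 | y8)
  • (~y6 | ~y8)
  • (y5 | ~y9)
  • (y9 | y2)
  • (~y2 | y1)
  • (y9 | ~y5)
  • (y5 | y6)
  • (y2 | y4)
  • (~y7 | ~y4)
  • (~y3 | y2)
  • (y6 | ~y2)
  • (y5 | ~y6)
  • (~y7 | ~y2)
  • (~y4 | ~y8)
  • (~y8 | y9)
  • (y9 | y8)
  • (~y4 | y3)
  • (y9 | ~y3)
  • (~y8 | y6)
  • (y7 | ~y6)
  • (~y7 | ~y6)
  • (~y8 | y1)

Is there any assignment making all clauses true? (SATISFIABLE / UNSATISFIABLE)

y2 = True:
  propagation gives y5=False, y9=False, y1=True, y6=True; an empty clause results — contradiction.
y2 = False:
  propagation gives y9=True, y4=False; an empty clause results — contradiction.
Every branch closes, so no satisfying assignment exists.

UNSATISFIABLE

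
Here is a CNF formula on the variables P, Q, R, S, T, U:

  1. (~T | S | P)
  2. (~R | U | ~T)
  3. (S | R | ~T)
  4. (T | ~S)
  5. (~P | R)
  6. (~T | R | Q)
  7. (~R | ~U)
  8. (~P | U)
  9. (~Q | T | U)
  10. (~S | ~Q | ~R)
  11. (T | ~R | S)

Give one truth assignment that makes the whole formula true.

P = False, Q = False, R = False, S = False, T = False, U = False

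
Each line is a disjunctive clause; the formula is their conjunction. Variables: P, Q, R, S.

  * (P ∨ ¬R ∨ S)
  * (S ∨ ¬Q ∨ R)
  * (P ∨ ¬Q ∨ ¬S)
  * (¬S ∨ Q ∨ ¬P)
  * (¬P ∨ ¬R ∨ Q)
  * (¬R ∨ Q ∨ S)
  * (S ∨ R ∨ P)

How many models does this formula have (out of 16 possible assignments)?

6

The models are:
  P=F Q=F R=F S=T
  P=F Q=F R=T S=T
  P=T Q=F R=F S=F
  P=T Q=T R=F S=T
  P=T Q=T R=T S=F
  P=T Q=T R=T S=T
That's 6 in total.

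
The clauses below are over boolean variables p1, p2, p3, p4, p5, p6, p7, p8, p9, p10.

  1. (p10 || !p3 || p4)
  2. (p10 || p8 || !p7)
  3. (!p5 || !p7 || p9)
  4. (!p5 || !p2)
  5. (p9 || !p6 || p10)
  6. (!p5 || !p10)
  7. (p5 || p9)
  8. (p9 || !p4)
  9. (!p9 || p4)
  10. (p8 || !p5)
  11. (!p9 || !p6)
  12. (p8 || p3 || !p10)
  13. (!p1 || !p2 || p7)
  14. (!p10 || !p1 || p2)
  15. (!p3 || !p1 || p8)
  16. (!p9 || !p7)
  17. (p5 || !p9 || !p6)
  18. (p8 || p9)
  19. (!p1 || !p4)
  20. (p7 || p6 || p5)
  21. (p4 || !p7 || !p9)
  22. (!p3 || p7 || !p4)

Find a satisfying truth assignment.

p1=0, p2=0, p3=0, p4=1, p5=1, p6=0, p7=0, p8=1, p9=1, p10=0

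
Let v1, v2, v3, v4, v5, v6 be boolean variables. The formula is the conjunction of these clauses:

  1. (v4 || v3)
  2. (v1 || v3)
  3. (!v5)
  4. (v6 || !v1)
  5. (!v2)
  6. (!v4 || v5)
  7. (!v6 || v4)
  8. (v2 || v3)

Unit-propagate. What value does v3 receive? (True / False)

(!v5) is a unit clause: v5 = False.
(!v2) is a unit clause: v2 = False.
(v5 || !v4) with v5 = False leaves only !v4, so v4 = False.
From (v4 || v3) and v4 = False: v3 = True.

True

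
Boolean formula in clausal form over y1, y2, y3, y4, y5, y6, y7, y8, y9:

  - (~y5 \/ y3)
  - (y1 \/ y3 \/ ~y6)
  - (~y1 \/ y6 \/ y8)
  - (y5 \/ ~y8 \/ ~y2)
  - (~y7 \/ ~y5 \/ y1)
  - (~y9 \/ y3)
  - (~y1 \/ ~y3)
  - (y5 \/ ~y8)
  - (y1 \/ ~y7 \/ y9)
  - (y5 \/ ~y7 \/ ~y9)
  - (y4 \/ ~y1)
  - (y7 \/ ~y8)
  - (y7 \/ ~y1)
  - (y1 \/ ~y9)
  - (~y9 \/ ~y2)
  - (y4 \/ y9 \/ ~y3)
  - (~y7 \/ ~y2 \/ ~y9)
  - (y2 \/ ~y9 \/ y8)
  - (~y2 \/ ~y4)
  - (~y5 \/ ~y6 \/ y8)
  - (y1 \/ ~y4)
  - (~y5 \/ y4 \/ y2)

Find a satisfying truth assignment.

y1 = False, y2 = True, y3 = False, y4 = False, y5 = False, y6 = False, y7 = False, y8 = False, y9 = False

Try y1 = False.
  then y9 is forced to False.
  then y7 is forced to False.
  then y8 is forced to False.
  then y4 is forced to False.
  then y3 is forced to False.
  then y5 is forced to False.
  then y6 is forced to False.
y2 is now unconstrained; take y2 = True.
Every clause has at least one true literal under this assignment.
Check each clause:
  1. (~y5 \/ y3) — ~y5 is true.
  2. (~y6 \/ y1 \/ y3) — ~y6 is true.
  3. (y8 \/ ~y1 \/ y6) — ~y1 is true.
  4. (y5 \/ ~y8 \/ ~y2) — ~y8 is true.
  5. (~y5 \/ ~y7 \/ y1) — ~y7 is true.
  6. (y3 \/ ~y9) — ~y9 is true.
  7. (~y1 \/ ~y3) — ~y3 is true.
  8. (~y8 \/ y5) — ~y8 is true.
  9. (y9 \/ ~y7 \/ y1) — ~y7 is true.
  10. (y5 \/ ~y7 \/ ~y9) — ~y7 is true.
  11. (y4 \/ ~y1) — ~y1 is true.
  12. (~y8 \/ y7) — ~y8 is true.
  13. (y7 \/ ~y1) — ~y1 is true.
  14. (~y9 \/ y1) — ~y9 is true.
  15. (~y2 \/ ~y9) — ~y9 is true.
  16. (~y3 \/ y9 \/ y4) — ~y3 is true.
  17. (~y7 \/ ~y2 \/ ~y9) — ~y7 is true.
  18. (~y9 \/ y2 \/ y8) — y2 is true.
  19. (~y4 \/ ~y2) — ~y4 is true.
  20. (~y5 \/ ~y6 \/ y8) — ~y6 is true.
  21. (~y4 \/ y1) — ~y4 is true.
  22. (~y5 \/ y4 \/ y2) — y2 is true.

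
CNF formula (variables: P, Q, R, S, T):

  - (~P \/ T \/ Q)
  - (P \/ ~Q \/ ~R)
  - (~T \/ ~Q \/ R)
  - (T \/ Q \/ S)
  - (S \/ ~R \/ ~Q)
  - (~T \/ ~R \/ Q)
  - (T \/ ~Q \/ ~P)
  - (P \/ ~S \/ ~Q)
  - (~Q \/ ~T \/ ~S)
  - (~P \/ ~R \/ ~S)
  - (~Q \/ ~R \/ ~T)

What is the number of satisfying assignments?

7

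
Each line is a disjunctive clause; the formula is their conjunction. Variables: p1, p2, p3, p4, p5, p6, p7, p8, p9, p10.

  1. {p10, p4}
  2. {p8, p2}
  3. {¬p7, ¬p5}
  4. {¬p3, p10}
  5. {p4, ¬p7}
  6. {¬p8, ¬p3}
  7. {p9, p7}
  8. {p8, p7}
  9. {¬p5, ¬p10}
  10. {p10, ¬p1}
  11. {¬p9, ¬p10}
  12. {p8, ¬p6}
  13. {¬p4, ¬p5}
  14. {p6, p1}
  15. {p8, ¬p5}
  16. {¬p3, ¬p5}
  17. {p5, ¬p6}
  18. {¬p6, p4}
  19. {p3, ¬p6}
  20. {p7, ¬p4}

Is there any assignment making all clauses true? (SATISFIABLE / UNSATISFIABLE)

Pure literal: p2 appears only positively; assign p2 = True.
Try p1 = True.
  then p10 is forced to True.
  then p5 is forced to False.
  then p9 is forced to False.
  then p7 is forced to True.
  then p4 is forced to True.
  then p6 is forced to False.
The remaining clauses are satisfied by p3 = True, p8 = False.
Every clause has at least one true literal under this assignment.
So p1=T, p2=T, p3=T, p4=T, p5=F, p6=F, p7=T, p8=F, p9=F, p10=T is a satisfying assignment.

SATISFIABLE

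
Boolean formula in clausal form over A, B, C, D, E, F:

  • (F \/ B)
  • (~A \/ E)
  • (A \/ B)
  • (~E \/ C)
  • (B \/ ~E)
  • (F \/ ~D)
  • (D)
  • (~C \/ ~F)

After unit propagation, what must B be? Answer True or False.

True

Unit clause (D) sets D = True.
From (~D \/ F) and D = True: F = True.
From (~F \/ ~C) and F = True: C = False.
(~E \/ C) with C = False leaves only ~E, so E = False.
From (E \/ ~A) and E = False: A = False.
(B \/ A): since A = False, the clause reduces to (B). B = True.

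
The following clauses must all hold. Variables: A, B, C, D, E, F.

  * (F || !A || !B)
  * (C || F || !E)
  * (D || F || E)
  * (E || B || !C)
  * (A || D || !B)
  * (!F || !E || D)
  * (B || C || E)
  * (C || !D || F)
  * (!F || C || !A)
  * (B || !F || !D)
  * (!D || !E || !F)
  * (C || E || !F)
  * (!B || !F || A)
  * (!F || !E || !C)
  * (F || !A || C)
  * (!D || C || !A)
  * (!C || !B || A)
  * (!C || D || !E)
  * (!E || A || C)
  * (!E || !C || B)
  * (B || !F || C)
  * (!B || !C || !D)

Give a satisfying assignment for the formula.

A=T, B=T, C=T, D=F, E=F, F=T

Check each clause:
  1. (!A || !B || F) — F is true.
  2. (C || F || !E) — C is true.
  3. (F || E || D) — F is true.
  4. (!C || B || E) — B is true.
  5. (A || D || !B) — A is true.
  6. (!F || !E || D) — !E is true.
  7. (E || C || B) — B is true.
  8. (C || !D || F) — C is true.
  9. (!A || !F || C) — C is true.
  10. (!F || !D || B) — B is true.
  11. (!D || !F || !E) — !E is true.
  12. (!F || C || E) — C is true.
  13. (A || !F || !B) — A is true.
  14. (!F || !C || !E) — !E is true.
  15. (C || F || !A) — C is true.
  16. (C || !A || !D) — C is true.
  17. (!B || !C || A) — A is true.
  18. (!E || !C || D) — !E is true.
  19. (A || !E || C) — C is true.
  20. (!E || B || !C) — B is true.
  21. (!F || B || C) — B is true.
  22. (!C || !B || !D) — !D is true.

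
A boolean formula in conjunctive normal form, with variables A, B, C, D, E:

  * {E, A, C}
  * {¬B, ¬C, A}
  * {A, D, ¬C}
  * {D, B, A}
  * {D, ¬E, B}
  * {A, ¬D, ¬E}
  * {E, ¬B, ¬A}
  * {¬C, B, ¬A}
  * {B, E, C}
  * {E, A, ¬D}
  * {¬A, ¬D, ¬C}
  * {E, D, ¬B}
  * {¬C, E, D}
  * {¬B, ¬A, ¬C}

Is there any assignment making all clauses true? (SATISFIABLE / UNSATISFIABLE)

SATISFIABLE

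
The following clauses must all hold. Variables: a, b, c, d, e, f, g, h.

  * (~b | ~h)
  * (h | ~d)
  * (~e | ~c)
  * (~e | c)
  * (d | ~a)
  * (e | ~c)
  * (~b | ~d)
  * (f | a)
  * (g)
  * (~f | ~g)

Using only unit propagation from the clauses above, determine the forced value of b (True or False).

False

Unit clause (g) sets g = True.
(~f | ~g) with g = True leaves only ~f, so f = False.
In (a | f), f is now false; a must hold, so a = True.
From (d | ~a) and a = True: d = True.
In (~d | h), ~d is now false; h must hold, so h = True.
In (~h | ~b), ~h is now false; ~b must hold, so b = False.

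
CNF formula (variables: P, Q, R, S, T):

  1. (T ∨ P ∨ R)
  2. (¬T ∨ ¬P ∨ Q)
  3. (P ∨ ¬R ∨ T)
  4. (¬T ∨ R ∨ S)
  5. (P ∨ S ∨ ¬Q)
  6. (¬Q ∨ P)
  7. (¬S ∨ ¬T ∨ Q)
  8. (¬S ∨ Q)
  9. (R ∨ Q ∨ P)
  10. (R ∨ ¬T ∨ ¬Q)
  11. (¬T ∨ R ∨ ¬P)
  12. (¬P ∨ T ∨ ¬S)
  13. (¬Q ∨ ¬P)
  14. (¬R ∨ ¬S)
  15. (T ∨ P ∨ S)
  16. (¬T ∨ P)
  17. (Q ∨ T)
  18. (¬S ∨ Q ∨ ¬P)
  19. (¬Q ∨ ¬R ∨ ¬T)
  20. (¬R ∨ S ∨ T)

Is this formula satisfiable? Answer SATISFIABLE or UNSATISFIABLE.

T = True:
  propagation gives P=True, Q=True; an empty clause results — contradiction.
T = False:
  propagation gives Q=True, P=True; an empty clause results — contradiction.
Every branch closes, so no satisfying assignment exists.

UNSATISFIABLE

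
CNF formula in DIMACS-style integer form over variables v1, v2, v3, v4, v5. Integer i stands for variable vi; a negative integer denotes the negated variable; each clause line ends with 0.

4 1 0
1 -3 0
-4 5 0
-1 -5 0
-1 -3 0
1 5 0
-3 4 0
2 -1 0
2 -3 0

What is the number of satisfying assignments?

3

Satisfying assignments:
  v1=0 v2=0 v3=0 v4=1 v5=1
  v1=0 v2=1 v3=0 v4=1 v5=1
  v1=1 v2=1 v3=0 v4=0 v5=0
Count: 3.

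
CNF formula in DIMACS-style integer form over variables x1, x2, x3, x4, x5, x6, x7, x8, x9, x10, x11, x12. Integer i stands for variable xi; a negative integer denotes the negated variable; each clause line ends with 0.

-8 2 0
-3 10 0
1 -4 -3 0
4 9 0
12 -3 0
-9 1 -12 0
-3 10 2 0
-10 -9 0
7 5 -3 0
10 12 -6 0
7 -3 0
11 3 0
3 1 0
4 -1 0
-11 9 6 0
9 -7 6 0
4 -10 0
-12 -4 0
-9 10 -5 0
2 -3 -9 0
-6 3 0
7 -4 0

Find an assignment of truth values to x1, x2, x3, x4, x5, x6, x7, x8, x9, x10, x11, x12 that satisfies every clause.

x1=True, x2=True, x3=False, x4=True, x5=False, x6=False, x7=True, x8=False, x9=True, x10=False, x11=True, x12=False

Pure literal: x2 appears only positively; assign x2 = True.
Pure literal: x8 appears only negated; assign x8 = False.
Branch on x1: take x1 = True.
  then x4 is forced to True.
  then x12 is forced to False.
  then x3 is forced to False.
  then x11 is forced to True.
  then x6 is forced to False.
  then x9 is forced to True.
  then x10 is forced to False.
  then x5 is forced to False.
  then x7 is forced to True.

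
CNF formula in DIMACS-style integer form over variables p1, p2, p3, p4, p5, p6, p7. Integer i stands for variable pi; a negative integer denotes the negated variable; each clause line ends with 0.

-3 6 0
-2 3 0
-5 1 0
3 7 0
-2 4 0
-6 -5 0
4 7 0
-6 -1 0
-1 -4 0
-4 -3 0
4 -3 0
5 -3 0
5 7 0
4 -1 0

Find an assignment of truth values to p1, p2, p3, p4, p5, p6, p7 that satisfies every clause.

p1 = False, p2 = False, p3 = False, p4 = True, p5 = False, p6 = True, p7 = True

Check each clause:
  1. (~p3 | p6) — ~p3 is true.
  2. (p3 | ~p2) — ~p2 is true.
  3. (p1 | ~p5) — ~p5 is true.
  4. (p7 | p3) — p7 is true.
  5. (~p2 | p4) — p4 is true.
  6. (~p6 | ~p5) — ~p5 is true.
  7. (p7 | p4) — p4 is true.
  8. (~p6 | ~p1) — ~p1 is true.
  9. (~p1 | ~p4) — ~p1 is true.
  10. (~p4 | ~p3) — ~p3 is true.
  11. (~p3 | p4) — p4 is true.
  12. (~p3 | p5) — ~p3 is true.
  13. (p7 | p5) — p7 is true.
  14. (~p1 | p4) — p4 is true.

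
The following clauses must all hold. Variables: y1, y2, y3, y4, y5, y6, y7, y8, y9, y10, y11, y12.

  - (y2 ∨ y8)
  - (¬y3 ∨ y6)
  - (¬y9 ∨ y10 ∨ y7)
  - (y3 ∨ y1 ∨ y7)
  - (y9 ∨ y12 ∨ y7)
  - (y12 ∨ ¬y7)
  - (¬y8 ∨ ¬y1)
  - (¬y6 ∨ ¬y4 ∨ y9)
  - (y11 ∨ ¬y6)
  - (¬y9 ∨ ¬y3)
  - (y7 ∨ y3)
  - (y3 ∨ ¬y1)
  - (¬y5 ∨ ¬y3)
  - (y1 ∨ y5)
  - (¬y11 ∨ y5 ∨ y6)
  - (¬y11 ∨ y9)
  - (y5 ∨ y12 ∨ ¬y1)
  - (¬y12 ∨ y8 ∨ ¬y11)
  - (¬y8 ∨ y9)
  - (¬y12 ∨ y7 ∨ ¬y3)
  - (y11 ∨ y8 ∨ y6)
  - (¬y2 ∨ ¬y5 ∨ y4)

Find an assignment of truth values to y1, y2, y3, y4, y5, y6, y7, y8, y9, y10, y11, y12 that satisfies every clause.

y1=F, y2=F, y3=F, y4=F, y5=T, y6=F, y7=T, y8=T, y9=T, y10=T, y11=T, y12=T

Pure literal: y10 appears only positively; assign y10 = True.
Try y1 = False.
  then y5 is forced to True.
  then y3 is forced to False.
  then y7 is forced to True.
  then y12 is forced to True.
Set y2 = False and propagate.
  then y8 is forced to True.
  then y9 is forced to True.
Branch on y6: take y6 = False.
y4, y11 are now unconstrained; take y4 = False, y11 = True.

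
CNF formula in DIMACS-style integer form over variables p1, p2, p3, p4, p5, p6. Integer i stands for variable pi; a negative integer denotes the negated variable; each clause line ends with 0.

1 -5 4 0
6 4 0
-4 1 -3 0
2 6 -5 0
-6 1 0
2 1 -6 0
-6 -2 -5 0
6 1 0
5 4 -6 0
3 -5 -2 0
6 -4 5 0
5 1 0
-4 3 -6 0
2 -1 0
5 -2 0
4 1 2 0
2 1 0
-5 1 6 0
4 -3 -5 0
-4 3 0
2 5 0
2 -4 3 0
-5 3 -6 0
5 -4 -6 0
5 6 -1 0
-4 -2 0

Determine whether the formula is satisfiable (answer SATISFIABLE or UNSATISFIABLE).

p5 = True:
  p1 = True:
    propagation gives p2=True, p6=False, p4=True; an empty clause results — contradiction.
  p1 = False:
    propagation gives p4=True, p3=False; an empty clause results — contradiction.
p5 = False:
  propagation gives p1=True, p2=True; an empty clause results — contradiction.
Every branch closes, so no satisfying assignment exists.

UNSATISFIABLE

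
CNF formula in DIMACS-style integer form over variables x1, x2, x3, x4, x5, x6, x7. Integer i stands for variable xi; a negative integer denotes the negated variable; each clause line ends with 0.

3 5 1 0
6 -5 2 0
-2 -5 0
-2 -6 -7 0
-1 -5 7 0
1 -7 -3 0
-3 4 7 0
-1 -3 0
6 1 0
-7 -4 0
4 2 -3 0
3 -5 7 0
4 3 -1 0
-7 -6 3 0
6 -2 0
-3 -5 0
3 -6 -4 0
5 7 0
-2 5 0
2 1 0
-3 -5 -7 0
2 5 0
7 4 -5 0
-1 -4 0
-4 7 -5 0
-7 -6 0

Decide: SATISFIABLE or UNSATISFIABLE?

UNSATISFIABLE

x5 = True:
  propagation gives x2=False, x6=True, x3=False, x7=True; an empty clause results — contradiction.
x5 = False:
  propagation gives x7=True, x4=False, x2=False; an empty clause results — contradiction.
Every branch closes, so no satisfying assignment exists.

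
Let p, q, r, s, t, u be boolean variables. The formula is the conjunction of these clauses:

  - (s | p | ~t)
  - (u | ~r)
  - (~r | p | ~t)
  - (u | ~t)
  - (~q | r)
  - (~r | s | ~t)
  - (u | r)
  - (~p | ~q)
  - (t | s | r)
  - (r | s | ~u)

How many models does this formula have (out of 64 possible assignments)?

Case analysis on r and t:
  r=T, t=T: remaining (p,q,s,u) ∈ {(T,F,T,T)} — 1.
  r=T, t=F: s free; 3 ways for (p,q,u) × 2^1 = 6.
  r=F, t=T: remaining (p,q,s,u) ∈ {(F,F,T,T); (T,F,T,T)} — 2.
  r=F, t=F: remaining (p,q,s,u) ∈ {(F,F,T,T); (T,F,T,T)} — 2.
Total: 1 + 6 + 2 + 2 = 11.

11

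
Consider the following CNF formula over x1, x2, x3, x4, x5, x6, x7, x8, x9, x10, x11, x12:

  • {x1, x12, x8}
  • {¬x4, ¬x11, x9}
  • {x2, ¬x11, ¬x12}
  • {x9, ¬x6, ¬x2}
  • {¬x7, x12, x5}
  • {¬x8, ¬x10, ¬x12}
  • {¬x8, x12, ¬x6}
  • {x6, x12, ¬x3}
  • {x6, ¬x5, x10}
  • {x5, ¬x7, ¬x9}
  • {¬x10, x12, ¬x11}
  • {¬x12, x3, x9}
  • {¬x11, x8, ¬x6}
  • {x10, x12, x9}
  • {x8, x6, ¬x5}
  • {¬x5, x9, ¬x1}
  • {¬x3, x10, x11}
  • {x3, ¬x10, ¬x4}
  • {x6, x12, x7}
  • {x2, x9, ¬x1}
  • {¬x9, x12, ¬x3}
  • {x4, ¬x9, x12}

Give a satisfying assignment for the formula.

x1=True, x2=True, x3=True, x4=True, x5=False, x6=False, x7=True, x8=False, x9=False, x10=True, x11=False, x12=True

Check each clause:
  1. {x8, x1, x12} — x1 is true.
  2. {x9, ¬x4, ¬x11} — ¬x11 is true.
  3. {x2, ¬x11, ¬x12} — x2 is true.
  4. {¬x6, ¬x2, x9} — ¬x6 is true.
  5. {x5, ¬x7, x12} — x12 is true.
  6. {¬x10, ¬x8, ¬x12} — ¬x8 is true.
  7. {¬x8, ¬x6, x12} — ¬x8 is true.
  8. {x6, x12, ¬x3} — x12 is true.
  9. {x10, ¬x5, x6} — x10 is true.
  10. {x5, ¬x7, ¬x9} — ¬x9 is true.
  11. {¬x11, x12, ¬x10} — x12 is true.
  12. {x3, x9, ¬x12} — x3 is true.
  13. {¬x6, x8, ¬x11} — ¬x6 is true.
  14. {x9, x10, x12} — x10 is true.
  15. {x8, x6, ¬x5} — ¬x5 is true.
  16. {¬x1, x9, ¬x5} — ¬x5 is true.
  17. {¬x3, x10, x11} — x10 is true.
  18. {x3, ¬x10, ¬x4} — x3 is true.
  19. {x12, x6, x7} — x12 is true.
  20. {¬x1, x2, x9} — x2 is true.
  21. {¬x3, x12, ¬x9} — x12 is true.
  22. {x12, x4, ¬x9} — x12 is true.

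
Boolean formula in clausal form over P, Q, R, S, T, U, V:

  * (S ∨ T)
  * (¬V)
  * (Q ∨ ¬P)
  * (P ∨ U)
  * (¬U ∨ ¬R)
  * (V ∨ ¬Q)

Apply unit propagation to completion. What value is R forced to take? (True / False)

(¬V) stands alone — V = False.
In (V ∨ ¬Q), V is now false; ¬Q must hold, so Q = False.
(Q ∨ ¬P): since Q = False, the clause reduces to (¬P). P = False.
In (U ∨ P), P is now false; U must hold, so U = True.
(¬U ∨ ¬R): since U = True, the clause reduces to (¬R). R = False.

False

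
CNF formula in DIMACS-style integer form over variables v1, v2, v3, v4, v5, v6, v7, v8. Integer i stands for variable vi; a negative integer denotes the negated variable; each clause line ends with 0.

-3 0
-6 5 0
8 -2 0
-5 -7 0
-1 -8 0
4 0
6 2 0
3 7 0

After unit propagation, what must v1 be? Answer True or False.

(¬v3) is a unit clause: v3 = False.
Unit clause (v4) sets v4 = True.
(v3 ∨ v7) with v3 = False leaves only v7, so v7 = True.
(¬v7 ∨ ¬v5): since v7 = True, the clause reduces to (¬v5). v5 = False.
In (¬v6 ∨ v5), v5 is now false; ¬v6 must hold, so v6 = False.
(v2 ∨ v6) with v6 = False leaves only v2, so v2 = True.
In (v8 ∨ ¬v2), ¬v2 is now false; v8 must hold, so v8 = True.
(¬v1 ∨ ¬v8): since v8 = True, the clause reduces to (¬v1). v1 = False.

False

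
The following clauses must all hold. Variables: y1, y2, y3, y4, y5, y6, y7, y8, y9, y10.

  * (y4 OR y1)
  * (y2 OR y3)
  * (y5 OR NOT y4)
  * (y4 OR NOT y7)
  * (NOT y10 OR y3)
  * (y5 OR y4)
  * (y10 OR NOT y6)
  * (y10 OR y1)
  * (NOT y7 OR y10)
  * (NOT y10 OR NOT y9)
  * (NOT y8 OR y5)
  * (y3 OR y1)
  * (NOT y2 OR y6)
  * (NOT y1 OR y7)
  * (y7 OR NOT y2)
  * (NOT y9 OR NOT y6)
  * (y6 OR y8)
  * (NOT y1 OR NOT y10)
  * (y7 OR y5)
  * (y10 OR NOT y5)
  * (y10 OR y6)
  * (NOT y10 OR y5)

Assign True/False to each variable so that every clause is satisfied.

y1=False  y2=False  y3=True  y4=True  y5=True  y6=True  y7=True  y8=True  y9=False  y10=True

Check each clause:
  1. (y4 OR y1) — y4 is true.
  2. (y2 OR y3) — y3 is true.
  3. (y5 OR NOT y4) — y5 is true.
  4. (NOT y7 OR y4) — y4 is true.
  5. (NOT y10 OR y3) — y3 is true.
  6. (y5 OR y4) — y4 is true.
  7. (y10 OR NOT y6) — y10 is true.
  8. (y10 OR y1) — y10 is true.
  9. (NOT y7 OR y10) — y10 is true.
  10. (NOT y10 OR NOT y9) — NOT y9 is true.
  11. (y5 OR NOT y8) — y5 is true.
  12. (y1 OR y3) — y3 is true.
  13. (y6 OR NOT y2) — y6 is true.
  14. (y7 OR NOT y1) — NOT y1 is true.
  15. (y7 OR NOT y2) — NOT y2 is true.
  16. (NOT y9 OR NOT y6) — NOT y9 is true.
  17. (y6 OR y8) — y8 is true.
  18. (NOT y10 OR NOT y1) — NOT y1 is true.
  19. (y7 OR y5) — y5 is true.
  20. (y10 OR NOT y5) — y10 is true.
  21. (y6 OR y10) — y10 is true.
  22. (NOT y10 OR y5) — y5 is true.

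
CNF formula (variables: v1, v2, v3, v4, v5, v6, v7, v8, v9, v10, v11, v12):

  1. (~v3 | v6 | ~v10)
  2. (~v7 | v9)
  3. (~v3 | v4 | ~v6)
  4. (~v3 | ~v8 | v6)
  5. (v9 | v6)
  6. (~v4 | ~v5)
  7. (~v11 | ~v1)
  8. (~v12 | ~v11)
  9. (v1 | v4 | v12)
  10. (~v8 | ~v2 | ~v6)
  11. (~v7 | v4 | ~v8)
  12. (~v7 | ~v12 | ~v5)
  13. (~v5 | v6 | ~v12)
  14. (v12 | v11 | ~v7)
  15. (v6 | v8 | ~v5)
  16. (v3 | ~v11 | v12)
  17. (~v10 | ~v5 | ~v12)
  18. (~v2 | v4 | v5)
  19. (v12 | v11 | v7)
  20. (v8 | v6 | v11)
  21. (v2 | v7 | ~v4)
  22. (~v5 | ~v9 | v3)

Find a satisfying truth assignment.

Try v1 = False.
The remaining clauses are satisfied by v2 = True, v3 = True, v4 = True, v5 = False, v6 = True, v7 = False, v8 = False, v9 = True, v10 = True, v11 = False, v12 = True.

v1=False, v2=True, v3=True, v4=True, v5=False, v6=True, v7=False, v8=False, v9=True, v10=True, v11=False, v12=True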